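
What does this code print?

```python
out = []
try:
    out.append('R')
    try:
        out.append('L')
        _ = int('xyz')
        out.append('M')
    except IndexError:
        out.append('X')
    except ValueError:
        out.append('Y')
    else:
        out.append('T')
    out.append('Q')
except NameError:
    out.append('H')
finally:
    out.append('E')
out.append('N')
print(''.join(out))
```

Execution trace: 'R' (try body) → 'L' (inner try body) → 'Y' (inner except ValueError) → 'Q' (try body, no exception) → 'E' (finally) → 'N' (after the try/except). Output: RLYQEN

Answer: RLYQEN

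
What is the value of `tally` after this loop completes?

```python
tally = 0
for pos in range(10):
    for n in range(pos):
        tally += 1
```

Triangle number: 0+1+2+...+9
`tally` takes the values: 0 → 1 → 2 → 3 → 4 → 5 → 6 → 7 → 8 → 9 → 10 → 11 → 12 → 13 → 14 → 15 → 16 → 17 → 18 → 19 → 20 → 21 → 22 → 23 → 24 → 25 → 26 → 27 → 28 → 29 → … → 41 → 42 → 43 → 44 → 45

Answer: 45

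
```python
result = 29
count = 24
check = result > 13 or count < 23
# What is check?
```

Trace:
`result = 29` → result = 29
`count = 24` → count = 24
`check = result > 13 or count < 23` → check = True
So check = True

Answer: True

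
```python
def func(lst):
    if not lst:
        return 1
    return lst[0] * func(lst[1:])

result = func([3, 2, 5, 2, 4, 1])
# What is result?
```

Product over [3, 2, 5, 2, 4, 1] = 3 * 2 * 5 * 2 * 4 * 1 = 240

Answer: 240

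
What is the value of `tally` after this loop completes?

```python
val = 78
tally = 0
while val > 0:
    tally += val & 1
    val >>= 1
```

Count set bits in 78 (binary: 0b1001110)
`tally` takes the values: 0 → 1 → 2 → 3 → 4

Answer: 4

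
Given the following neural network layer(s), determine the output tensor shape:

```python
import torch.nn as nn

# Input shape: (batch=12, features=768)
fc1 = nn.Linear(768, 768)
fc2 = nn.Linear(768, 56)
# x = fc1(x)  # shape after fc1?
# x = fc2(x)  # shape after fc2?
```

Input: (12, 768) -> after fc1: (12, 768) -> Output: (12, 56)

Answer: (12, 56)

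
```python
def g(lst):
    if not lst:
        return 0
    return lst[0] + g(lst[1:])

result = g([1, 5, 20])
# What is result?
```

1 + 5 + 20 + 0 = 26

Answer: 26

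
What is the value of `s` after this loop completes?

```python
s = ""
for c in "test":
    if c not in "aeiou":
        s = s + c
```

Remove vowels from 'test'
`s` takes the values: "" → "t" → "ts" → "tst"

Answer: "tst"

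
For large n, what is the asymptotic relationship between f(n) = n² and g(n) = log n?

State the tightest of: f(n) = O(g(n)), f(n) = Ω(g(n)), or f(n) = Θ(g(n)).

n² vs log n: f(n) = Ω(g(n)) but not O(g(n)) — n² grows strictly faster than log n.

Answer: f(n) = Ω(g(n)) but not O(g(n)) — n² grows strictly faster than log n.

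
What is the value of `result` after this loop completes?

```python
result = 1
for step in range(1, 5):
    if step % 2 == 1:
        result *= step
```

Product of odd numbers 1 to 4
`result` takes the values: 1 → 3

Answer: 3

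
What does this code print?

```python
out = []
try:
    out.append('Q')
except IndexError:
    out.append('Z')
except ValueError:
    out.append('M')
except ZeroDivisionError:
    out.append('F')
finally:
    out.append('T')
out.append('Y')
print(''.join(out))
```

Execution trace: 'Q' (try body, no exception) → 'T' (finally) → 'Y' (after the try/except). Output: QTY

Answer: QTY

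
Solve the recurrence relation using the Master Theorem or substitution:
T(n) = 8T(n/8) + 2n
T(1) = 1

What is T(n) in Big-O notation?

By Master Theorem: a=8, b=8, f(n)=2n. Since log_8(8) = 1 and f(n) = Θ(n^1), Case 2 applies. T(n) = O(n log n).

Answer: O(n log n)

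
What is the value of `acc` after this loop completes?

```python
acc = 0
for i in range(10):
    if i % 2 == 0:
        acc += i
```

Sum of even numbers 0 to 9
`acc` takes the values: 0 → 2 → 6 → 12 → 20

Answer: 20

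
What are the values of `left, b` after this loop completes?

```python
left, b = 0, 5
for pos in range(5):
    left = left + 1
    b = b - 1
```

left goes 0→5, b goes 5→0
`left, b` takes the values: (0, 5) → (1, 5) → (1, 4) → (2, 4) → (2, 3) → (3, 3) → (3, 2) → (4, 2) → (4, 1) → (5, 1) → (5, 0)

Answer: 5, 0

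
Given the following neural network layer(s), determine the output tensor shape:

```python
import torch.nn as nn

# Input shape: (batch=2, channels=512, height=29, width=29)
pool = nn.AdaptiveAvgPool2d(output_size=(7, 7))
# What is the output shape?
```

Input: (2, 512, 29, 29) -> Output: (2, 512, 7, 7)

Answer: (2, 512, 7, 7)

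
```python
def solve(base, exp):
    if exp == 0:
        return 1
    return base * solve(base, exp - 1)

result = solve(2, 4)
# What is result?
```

solve(2, 4) = 2 * 2 * 2 * 2 = 16

Answer: 16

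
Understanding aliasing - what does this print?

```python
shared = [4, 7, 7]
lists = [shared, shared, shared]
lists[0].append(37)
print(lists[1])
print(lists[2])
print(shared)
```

Key concept: list of same reference.
Step by step:
`shared = [4, 7, 7]` → shared = [4, 7, 7]
`lists = [shared, shared, shared]` → lists = [[4, 7, 7], [4, 7, 7], [4, 7, 7]]
`lists[0].append(37)` → shared = [4, 7, 7, 37]; lists = [[4, 7, 7, 37], [4, 7, 7, 37], [4, 7, 7, 37]]
`print(lists[1])` → prints [4, 7, 7, 37]
`print(lists[2])` → prints [4, 7, 7, 37]
`print(shared)` → prints [4, 7, 7, 37]

Answer:
[4, 7, 7, 37]
[4, 7, 7, 37]
[4, 7, 7, 37]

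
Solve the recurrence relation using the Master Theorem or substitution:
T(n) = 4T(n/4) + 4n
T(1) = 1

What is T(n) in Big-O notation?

By Master Theorem: a=4, b=4, f(n)=4n. Since log_4(4) = 1 and f(n) = Θ(n^1), Case 2 applies. T(n) = O(n log n).

Answer: O(n log n)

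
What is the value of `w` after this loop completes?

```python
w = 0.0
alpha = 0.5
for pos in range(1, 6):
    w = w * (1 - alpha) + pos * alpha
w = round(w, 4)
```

Moving average with lr=0.5
`w` takes the values: 0.0 → 0.5 → 1.25 → 2.125 → 3.0625 → 4.03125 → 4.0312

Answer: 4.0312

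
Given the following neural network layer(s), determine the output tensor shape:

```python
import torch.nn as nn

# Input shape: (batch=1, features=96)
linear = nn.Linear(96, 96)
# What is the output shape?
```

Input: (1, 96) -> Output: (1, 96)

Answer: (1, 96)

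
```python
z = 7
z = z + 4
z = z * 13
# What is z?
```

Trace:
`z = 7` → z = 7
`z = z + 4` → z = 11
`z = z * 13` → z = 143
So z = 143

Answer: 143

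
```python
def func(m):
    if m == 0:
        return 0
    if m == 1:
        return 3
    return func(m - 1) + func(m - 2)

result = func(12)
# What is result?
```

Build up from base cases: func(0)=0, func(1)=3, func(2)=3, func(3)=6, func(4)=9, func(5)=15, func(6)=24, ..., func(12)=432

Answer: 432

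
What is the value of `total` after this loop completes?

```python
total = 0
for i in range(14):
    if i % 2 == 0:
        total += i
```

Sum of even numbers 0 to 13
`total` takes the values: 0 → 2 → 6 → 12 → 20 → 30 → 42

Answer: 42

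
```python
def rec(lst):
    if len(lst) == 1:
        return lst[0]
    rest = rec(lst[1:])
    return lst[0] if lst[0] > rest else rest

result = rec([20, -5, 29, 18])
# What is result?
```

Recursive max over [20, -5, 29, 18] = 29

Answer: 29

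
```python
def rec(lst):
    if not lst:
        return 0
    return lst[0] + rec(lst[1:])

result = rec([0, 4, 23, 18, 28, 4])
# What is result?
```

0 + 4 + 23 + 18 + 28 + 4 + 0 = 77

Answer: 77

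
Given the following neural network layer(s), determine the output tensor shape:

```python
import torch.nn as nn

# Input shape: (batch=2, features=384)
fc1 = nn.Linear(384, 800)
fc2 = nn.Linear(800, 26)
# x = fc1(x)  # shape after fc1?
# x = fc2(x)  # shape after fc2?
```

Input: (2, 384) -> after fc1: (2, 800) -> Output: (2, 26)

Answer: (2, 26)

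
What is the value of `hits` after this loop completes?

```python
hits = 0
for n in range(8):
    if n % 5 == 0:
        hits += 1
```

Count numbers divisible by 5 in range(8)
`hits` takes the values: 0 → 1 → 2

Answer: 2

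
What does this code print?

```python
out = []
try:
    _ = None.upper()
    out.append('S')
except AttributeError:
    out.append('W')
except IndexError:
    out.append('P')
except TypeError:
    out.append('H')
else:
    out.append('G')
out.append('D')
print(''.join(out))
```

Execution trace: 'W' (except AttributeError) → 'D' (after the try/except). Output: WD

Answer: WD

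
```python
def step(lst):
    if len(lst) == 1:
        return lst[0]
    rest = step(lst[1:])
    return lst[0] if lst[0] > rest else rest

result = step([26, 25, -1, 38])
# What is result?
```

Recursive max over [26, 25, -1, 38] = 38

Answer: 38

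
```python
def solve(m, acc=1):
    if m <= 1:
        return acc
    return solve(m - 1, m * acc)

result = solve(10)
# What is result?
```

Accumulator trace (n, acc): (10, 1) -> (9, 10) -> (8, 90) -> (7, 720) -> (6, 5040) -> (5, 30240) -> (4, 151200) -> (3, 604800) -> (2, 1814400) -> (1, 3628800) -> return 3628800

Answer: 3628800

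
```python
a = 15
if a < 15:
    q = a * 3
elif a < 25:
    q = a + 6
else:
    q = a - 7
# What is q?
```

Trace:
`a = 15` → a = 15
`if a < 15: ...` → a < 15 is False, a < 25 is True → q = 21
So q = 21

Answer: 21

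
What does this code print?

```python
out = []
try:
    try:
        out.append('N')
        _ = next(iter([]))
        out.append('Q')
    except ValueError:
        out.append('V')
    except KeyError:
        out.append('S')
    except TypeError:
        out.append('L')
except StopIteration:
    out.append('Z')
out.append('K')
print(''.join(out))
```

Execution trace: 'N' (inner try body) → 'Z' (outer except StopIteration) → 'K' (after the try/except). Output: NZK

Answer: NZK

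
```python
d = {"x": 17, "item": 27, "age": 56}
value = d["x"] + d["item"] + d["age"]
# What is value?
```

Trace:
`d = {"x": 17, "item": 27, "age": 56}` → d = {'x': 17, 'item': 27, 'age': 56}
`value = d["x"] + d["item"] + d["age"]` → value = 100
So value = 100

Answer: 100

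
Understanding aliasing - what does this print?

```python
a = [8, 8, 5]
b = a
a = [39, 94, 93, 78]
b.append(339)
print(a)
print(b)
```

Key concept: rebinding vs mutation: a is rebound to a new list, b still points at the original.
Step by step:
`a = [8, 8, 5]` → a = [8, 8, 5]
`b = a` → b = [8, 8, 5] (same object as a)
`a = [39, 94, 93, 78]` → a = [39, 94, 93, 78]
`b.append(339)` → b = [8, 8, 5, 339]
`print(a)` → prints [39, 94, 93, 78]
`print(b)` → prints [8, 8, 5, 339]

Answer:
[39, 94, 93, 78]
[8, 8, 5, 339]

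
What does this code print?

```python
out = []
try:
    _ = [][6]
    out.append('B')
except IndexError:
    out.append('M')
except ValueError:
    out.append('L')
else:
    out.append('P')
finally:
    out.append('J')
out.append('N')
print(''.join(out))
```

Execution trace: 'M' (except IndexError) → 'J' (finally) → 'N' (after the try/except). Output: MJN

Answer: MJN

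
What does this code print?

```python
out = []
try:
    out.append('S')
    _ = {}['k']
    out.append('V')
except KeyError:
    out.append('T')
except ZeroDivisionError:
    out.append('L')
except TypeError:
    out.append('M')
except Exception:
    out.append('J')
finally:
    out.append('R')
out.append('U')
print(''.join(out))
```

Execution trace: 'S' (try body) → 'T' (except KeyError) → 'R' (finally) → 'U' (after the try/except). Output: STRU

Answer: STRU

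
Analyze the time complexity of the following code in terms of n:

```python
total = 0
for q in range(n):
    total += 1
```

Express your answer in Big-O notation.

Each loop level contributes: n. Multiplying the contributions gives O(n).

Answer: O(n)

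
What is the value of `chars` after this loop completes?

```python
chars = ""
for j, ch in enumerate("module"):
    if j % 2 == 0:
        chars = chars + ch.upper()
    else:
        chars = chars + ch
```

Uppercase even positions in 'module'
`chars` takes the values: "" → "M" → "Mo" → "MoD" → "MoDu" → "MoDuL" → "MoDuLe"

Answer: "MoDuLe"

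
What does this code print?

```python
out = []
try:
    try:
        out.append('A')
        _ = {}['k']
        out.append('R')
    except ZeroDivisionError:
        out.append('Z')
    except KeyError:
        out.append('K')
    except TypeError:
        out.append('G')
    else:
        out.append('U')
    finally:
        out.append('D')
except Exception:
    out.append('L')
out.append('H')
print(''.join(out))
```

Execution trace: 'A' (inner try body) → 'K' (inner except KeyError) → 'D' (inner finally) → 'H' (after the try/except). Output: AKDH

Answer: AKDH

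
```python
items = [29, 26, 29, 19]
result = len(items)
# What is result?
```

Trace:
`items = [29, 26, 29, 19]` → items = [29, 26, 29, 19]
`result = len(items)` → result = 4
So result = 4

Answer: 4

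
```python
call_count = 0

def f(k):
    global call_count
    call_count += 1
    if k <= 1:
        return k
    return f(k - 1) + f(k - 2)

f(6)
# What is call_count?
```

Calls(k) = 1 + Calls(k-1) + Calls(k-2); Calls(0)=Calls(1)=1. For k=6 this gives 25.

Answer: 25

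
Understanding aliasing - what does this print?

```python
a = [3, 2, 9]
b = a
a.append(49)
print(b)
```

Key concept: basic list aliasing.
Step by step:
`a = [3, 2, 9]` → a = [3, 2, 9]
`b = a` → b = [3, 2, 9] (same object as a)
`a.append(49)` → a = [3, 2, 9, 49] (same object as b); b = [3, 2, 9, 49] (same object as a)
`print(b)` → prints [3, 2, 9, 49]

Answer: [3, 2, 9, 49]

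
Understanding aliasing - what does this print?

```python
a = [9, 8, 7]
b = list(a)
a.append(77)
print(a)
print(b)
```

Key concept: list() constructor creates copy.
Step by step:
`a = [9, 8, 7]` → a = [9, 8, 7]
`b = list(a)` → b = [9, 8, 7]
`a.append(77)` → a = [9, 8, 7, 77]
`print(a)` → prints [9, 8, 7, 77]
`print(b)` → prints [9, 8, 7]

Answer:
[9, 8, 7, 77]
[9, 8, 7]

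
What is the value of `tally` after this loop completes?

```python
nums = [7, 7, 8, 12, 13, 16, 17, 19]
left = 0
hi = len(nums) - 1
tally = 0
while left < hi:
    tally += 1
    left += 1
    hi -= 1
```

Iterations until pointers meet (list length 8)
`tally` takes the values: 0 → 1 → 2 → 3 → 4

Answer: 4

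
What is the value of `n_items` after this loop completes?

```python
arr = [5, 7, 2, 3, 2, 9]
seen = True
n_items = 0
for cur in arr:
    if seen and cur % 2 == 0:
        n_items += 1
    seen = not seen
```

Count even values at even positions
`n_items` takes the values: 0 → 1 → 2

Answer: 2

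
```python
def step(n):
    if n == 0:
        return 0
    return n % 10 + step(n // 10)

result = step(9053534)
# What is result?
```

Sum of digits of 9053534: 4 + 3 + 5 + 3 + 5 + 0 + 9 = 29

Answer: 29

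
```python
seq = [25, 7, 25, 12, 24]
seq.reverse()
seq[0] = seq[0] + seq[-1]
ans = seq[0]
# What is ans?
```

Trace:
`seq = [25, 7, 25, 12, 24]` → seq = [25, 7, 25, 12, 24]
`seq.reverse()` → seq = [24, 12, 25, 7, 25]
`seq[0] = seq[0] + seq[-1]` → seq = [49, 12, 25, 7, 25]
`ans = seq[0]` → ans = 49
So ans = 49

Answer: 49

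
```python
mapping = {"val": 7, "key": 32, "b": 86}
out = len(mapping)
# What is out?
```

Trace:
`mapping = {"val": 7, "key": 32, "b": 86}` → mapping = {'val': 7, 'key': 32, 'b': 86}
`out = len(mapping)` → out = 3
So out = 3

Answer: 3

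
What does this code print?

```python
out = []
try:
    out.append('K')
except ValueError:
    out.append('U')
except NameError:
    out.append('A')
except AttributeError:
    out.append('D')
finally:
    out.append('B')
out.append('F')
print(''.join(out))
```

Execution trace: 'K' (try body, no exception) → 'B' (finally) → 'F' (after the try/except). Output: KBF

Answer: KBF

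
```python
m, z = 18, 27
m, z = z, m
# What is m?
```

Trace:
`m, z = 18, 27` → m = 18; z = 27
`m, z = z, m` → m = 27; z = 18
So m = 27

Answer: 27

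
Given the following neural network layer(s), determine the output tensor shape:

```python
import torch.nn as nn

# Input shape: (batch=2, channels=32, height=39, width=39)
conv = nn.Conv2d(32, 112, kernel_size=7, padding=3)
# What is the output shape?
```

Input: (2, 32, 39, 39) -> Output: (2, 112, 39, 39)

Answer: (2, 112, 39, 39)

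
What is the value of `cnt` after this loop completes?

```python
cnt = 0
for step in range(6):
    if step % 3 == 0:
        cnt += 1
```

Count numbers divisible by 3 in range(6)
`cnt` takes the values: 0 → 1 → 2

Answer: 2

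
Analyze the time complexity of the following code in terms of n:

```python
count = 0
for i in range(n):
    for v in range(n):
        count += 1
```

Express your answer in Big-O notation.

Each loop level contributes: n × n. Multiplying the contributions gives O(n^2).

Answer: O(n^2)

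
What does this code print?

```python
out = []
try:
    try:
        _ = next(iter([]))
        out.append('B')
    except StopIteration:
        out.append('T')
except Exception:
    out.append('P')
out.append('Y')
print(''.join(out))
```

Execution trace: 'T' (inner except StopIteration) → 'Y' (after the try/except). Output: TY

Answer: TY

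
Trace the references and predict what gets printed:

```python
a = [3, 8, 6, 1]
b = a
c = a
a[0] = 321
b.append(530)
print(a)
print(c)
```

Key concept: multiple aliases.
Step by step:
`a = [3, 8, 6, 1]` → a = [3, 8, 6, 1]
`b = a` → b = [3, 8, 6, 1] (same object as a)
`c = a` → c = [3, 8, 6, 1] (same object as a, b)
`a[0] = 321` → a = [321, 8, 6, 1] (same object as b, c); b = [321, 8, 6, 1] (same object as a, c); c = [321, 8, 6, 1] (same object as a, b)
`b.append(530)` → a = [321, 8, 6, 1, 530] (same object as b, c); b = [321, 8, 6, 1, 530] (same object as a, c); c = [321, 8, 6, 1, 530] (same object as a, b)
`print(a)` → prints [321, 8, 6, 1, 530]
`print(c)` → prints [321, 8, 6, 1, 530]

Answer:
[321, 8, 6, 1, 530]
[321, 8, 6, 1, 530]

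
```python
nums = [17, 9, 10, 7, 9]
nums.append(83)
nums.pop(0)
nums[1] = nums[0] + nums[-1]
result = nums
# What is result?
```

Trace:
`nums = [17, 9, 10, 7, 9]` → nums = [17, 9, 10, 7, 9]
`nums.append(83)` → nums = [17, 9, 10, 7, 9, 83]
`nums.pop(0)` → nums = [9, 10, 7, 9, 83]
`nums[1] = nums[0] + nums[-1]` → nums = [9, 92, 7, 9, 83]
`result = nums` → result = [9, 92, 7, 9, 83]
So result = [9, 92, 7, 9, 83]

Answer: [9, 92, 7, 9, 83]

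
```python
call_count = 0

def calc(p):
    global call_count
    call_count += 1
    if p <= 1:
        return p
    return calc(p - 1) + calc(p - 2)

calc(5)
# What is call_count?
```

Calls(p) = 1 + Calls(p-1) + Calls(p-2); Calls(0)=Calls(1)=1. For p=5 this gives 15.

Answer: 15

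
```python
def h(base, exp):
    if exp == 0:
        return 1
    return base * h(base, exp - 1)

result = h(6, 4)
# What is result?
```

h(6, 4) = 6 * 6 * 6 * 6 = 1296

Answer: 1296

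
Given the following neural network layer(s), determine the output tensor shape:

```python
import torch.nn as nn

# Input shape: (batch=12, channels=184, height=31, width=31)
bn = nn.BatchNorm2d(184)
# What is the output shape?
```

Input: (12, 184, 31, 31) -> Output: (12, 184, 31, 31)

Answer: (12, 184, 31, 31)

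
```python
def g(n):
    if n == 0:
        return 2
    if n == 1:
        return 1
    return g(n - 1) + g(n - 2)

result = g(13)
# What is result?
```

Build up from base cases: g(0)=2, g(1)=1, g(2)=3, g(3)=4, g(4)=7, g(5)=11, g(6)=18, ..., g(13)=521

Answer: 521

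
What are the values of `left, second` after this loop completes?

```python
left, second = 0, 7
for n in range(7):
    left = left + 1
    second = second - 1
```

left goes 0→7, second goes 7→0
`left, second` takes the values: (0, 7) → (1, 7) → (1, 6) → (2, 6) → (2, 5) → (3, 5) → (3, 4) → (4, 4) → (4, 3) → (5, 3) → (5, 2) → (6, 2) → (6, 1) → (7, 1) → (7, 0)

Answer: 7, 0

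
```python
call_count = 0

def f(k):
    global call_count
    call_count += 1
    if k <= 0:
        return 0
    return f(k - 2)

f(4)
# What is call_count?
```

Linear recursion stepping by 2: 3 calls from k=4 down to ≤0.

Answer: 3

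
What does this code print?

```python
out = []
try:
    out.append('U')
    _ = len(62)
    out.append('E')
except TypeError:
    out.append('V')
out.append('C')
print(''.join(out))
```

Execution trace: 'U' (try body) → 'V' (except TypeError) → 'C' (after the try/except). Output: UVC

Answer: UVC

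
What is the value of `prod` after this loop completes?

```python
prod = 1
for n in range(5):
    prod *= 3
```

3^5 = 243
`prod` takes the values: 1 → 3 → 9 → 27 → 81 → 243

Answer: 243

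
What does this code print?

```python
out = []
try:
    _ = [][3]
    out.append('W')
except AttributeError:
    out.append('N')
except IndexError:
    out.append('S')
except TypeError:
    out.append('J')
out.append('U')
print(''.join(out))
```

Execution trace: 'S' (except IndexError) → 'U' (after the try/except). Output: SU

Answer: SU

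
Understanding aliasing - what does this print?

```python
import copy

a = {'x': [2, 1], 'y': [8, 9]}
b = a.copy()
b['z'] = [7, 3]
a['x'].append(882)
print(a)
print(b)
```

Key concept: shallow copy of dict with mutable values.
Step by step:
`a = {'x': [2, 1], 'y': [8, 9]}` → a = {'x': [2, 1], 'y': [8, 9]}
`b = a.copy()` → b = {'x': [2, 1], 'y': [8, 9]}
`b['z'] = [7, 3]` → b = {'x': [2, 1], 'y': [8, 9], 'z': [7, 3]}
`a['x'].append(882)` → a = {'x': [2, 1, 882], 'y': [8, 9]}; b = {'x': [2, 1, 882], 'y': [8, 9], 'z': [7, 3]}
`print(a)` → prints {'x': [2, 1, 882], 'y': [8, 9]}
`print(b)` → prints {'x': [2, 1, 882], 'y': [8, 9], 'z': [7, 3]}

Answer:
{'x': [2, 1, 882], 'y': [8, 9]}
{'x': [2, 1, 882], 'y': [8, 9], 'z': [7, 3]}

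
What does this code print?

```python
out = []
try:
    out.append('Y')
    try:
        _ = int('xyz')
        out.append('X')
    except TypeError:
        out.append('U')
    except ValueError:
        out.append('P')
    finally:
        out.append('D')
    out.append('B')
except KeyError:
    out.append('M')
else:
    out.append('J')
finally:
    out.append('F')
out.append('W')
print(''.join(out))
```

Execution trace: 'Y' (try body) → 'P' (inner except ValueError) → 'D' (inner finally) → 'B' (try body, no exception) → 'J' (else) → 'F' (finally) → 'W' (after the try/except). Output: YPDBJFW

Answer: YPDBJFW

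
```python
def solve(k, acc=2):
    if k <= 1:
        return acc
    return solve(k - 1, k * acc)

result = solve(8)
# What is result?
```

Accumulator trace (n, acc): (8, 2) -> (7, 16) -> (6, 112) -> (5, 672) -> (4, 3360) -> (3, 13440) -> (2, 40320) -> (1, 80640) -> return 80640

Answer: 80640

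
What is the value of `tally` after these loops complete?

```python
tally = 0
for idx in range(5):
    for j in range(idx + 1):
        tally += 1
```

Triangle: 1 + 2 + ... + 5
`tally` takes the values: 0 → 1 → 2 → 3 → 4 → 5 → 6 → 7 → 8 → 9 → 10 → 11 → 12 → 13 → 14 → 15

Answer: 15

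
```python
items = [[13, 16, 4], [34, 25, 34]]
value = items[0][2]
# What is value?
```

Trace:
`items = [[13, 16, 4], [34, 25, 34]]` → items = [[13, 16, 4], [34, 25, 34]]
`value = items[0][2]` → value = 4
So value = 4

Answer: 4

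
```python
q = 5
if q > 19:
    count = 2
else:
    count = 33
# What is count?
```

Trace:
`q = 5` → q = 5
`if q > 19: ...` → q > 19 is False, take else branch → count = 33
So count = 33

Answer: 33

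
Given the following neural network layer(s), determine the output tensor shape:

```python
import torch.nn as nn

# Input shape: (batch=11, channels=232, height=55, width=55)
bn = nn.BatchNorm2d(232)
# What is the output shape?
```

Input: (11, 232, 55, 55) -> Output: (11, 232, 55, 55)

Answer: (11, 232, 55, 55)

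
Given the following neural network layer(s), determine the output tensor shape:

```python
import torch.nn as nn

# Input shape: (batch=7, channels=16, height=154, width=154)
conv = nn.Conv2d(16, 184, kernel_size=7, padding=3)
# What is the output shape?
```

Input: (7, 16, 154, 154) -> Output: (7, 184, 154, 154)

Answer: (7, 184, 154, 154)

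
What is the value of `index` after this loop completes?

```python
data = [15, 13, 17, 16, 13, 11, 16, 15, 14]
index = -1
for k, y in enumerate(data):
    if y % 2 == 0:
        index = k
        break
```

First even number index in [15, 13, 17, 16, 13, 11, 16, 15, 14]
`index` takes the values: -1 → 3

Answer: 3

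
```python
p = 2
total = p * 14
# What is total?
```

Trace:
`p = 2` → p = 2
`total = p * 14` → total = 28
So total = 28

Answer: 28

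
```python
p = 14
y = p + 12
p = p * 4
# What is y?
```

Trace:
`p = 14` → p = 14
`y = p + 12` → y = 26
`p = p * 4` → p = 56
So y = 26

Answer: 26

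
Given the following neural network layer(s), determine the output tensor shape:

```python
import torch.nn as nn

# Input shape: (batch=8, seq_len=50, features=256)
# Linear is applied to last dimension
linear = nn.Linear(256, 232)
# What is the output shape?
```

Input: (8, 50, 256) -> Output: (8, 50, 232)

Answer: (8, 50, 232)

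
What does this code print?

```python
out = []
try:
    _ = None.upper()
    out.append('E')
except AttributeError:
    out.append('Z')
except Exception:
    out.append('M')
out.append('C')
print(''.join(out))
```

Execution trace: 'Z' (except AttributeError) → 'C' (after the try/except). Output: ZC

Answer: ZC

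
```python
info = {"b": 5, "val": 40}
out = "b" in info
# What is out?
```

Trace:
`info = {"b": 5, "val": 40}` → info = {'b': 5, 'val': 40}
`out = "b" in info` → out = True
So out = True

Answer: True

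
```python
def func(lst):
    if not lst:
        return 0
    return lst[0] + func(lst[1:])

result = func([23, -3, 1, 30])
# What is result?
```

23 + (-3) + 1 + 30 + 0 = 51

Answer: 51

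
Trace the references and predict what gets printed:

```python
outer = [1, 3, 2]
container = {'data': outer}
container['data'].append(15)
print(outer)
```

Key concept: dict holds reference to list.
Step by step:
`outer = [1, 3, 2]` → outer = [1, 3, 2]
`container = {'data': outer}` → container = {'data': [1, 3, 2]}
`container['data'].append(15)` → outer = [1, 3, 2, 15]; container = {'data': [1, 3, 2, 15]}
`print(outer)` → prints [1, 3, 2, 15]

Answer: [1, 3, 2, 15]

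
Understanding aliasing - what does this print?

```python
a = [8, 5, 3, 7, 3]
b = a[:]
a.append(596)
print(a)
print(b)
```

Key concept: slice [:] creates copy.
Step by step:
`a = [8, 5, 3, 7, 3]` → a = [8, 5, 3, 7, 3]
`b = a[:]` → b = [8, 5, 3, 7, 3]
`a.append(596)` → a = [8, 5, 3, 7, 3, 596]
`print(a)` → prints [8, 5, 3, 7, 3, 596]
`print(b)` → prints [8, 5, 3, 7, 3]

Answer:
[8, 5, 3, 7, 3, 596]
[8, 5, 3, 7, 3]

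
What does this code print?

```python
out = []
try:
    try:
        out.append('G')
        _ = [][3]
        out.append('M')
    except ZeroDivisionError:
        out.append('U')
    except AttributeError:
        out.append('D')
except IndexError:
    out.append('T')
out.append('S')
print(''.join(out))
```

Execution trace: 'G' (try body) → 'T' (outer except IndexError) → 'S' (after the try/except). Output: GTS

Answer: GTS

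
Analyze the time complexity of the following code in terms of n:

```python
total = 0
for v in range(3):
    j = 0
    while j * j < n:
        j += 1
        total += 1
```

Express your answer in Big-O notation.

Each loop level contributes: 1 × √n. Multiplying the contributions gives O(√n).

Answer: O(√n)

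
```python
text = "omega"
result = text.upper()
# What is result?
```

Trace:
`text = "omega"` → text = 'omega'
`result = text.upper()` → result = 'OMEGA'
So result = 'OMEGA'

Answer: 'OMEGA'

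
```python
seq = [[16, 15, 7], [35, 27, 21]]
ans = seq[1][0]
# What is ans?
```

Trace:
`seq = [[16, 15, 7], [35, 27, 21]]` → seq = [[16, 15, 7], [35, 27, 21]]
`ans = seq[1][0]` → ans = 35
So ans = 35

Answer: 35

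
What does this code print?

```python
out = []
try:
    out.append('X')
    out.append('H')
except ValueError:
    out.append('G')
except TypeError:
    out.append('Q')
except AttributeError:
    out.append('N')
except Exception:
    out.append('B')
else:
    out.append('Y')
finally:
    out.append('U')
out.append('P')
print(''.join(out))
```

Execution trace: 'X' (try body) → 'H' (try body, no exception) → 'Y' (else) → 'U' (finally) → 'P' (after the try/except). Output: XHYUP

Answer: XHYUP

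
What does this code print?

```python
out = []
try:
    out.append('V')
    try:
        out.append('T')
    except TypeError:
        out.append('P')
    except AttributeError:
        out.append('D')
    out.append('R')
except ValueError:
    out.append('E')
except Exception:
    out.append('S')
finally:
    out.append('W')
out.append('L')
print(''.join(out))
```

Execution trace: 'V' (try body) → 'T' (inner try body, no exception) → 'R' (try body, no exception) → 'W' (finally) → 'L' (after the try/except). Output: VTRWL

Answer: VTRWL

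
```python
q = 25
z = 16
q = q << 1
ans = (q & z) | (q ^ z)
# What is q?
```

Trace:
`q = 25` → q = 25
`z = 16` → z = 16
`q = q << 1` → q = 50
`ans = (q & z) | (q ^ z)` → ans = 50
So q = 50

Answer: 50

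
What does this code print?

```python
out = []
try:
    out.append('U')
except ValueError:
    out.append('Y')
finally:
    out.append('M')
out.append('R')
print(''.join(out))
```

Execution trace: 'U' (try body, no exception) → 'M' (finally) → 'R' (after the try/except). Output: UMR

Answer: UMR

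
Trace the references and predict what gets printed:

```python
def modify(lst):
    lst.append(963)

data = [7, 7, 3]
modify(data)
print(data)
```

Key concept: function modifies passed list.
Step by step:
`data = [7, 7, 3]` → data = [7, 7, 3]
`modify(data)` → data = [7, 7, 3, 963]
`print(data)` → prints [7, 7, 3, 963]

Answer: [7, 7, 3, 963]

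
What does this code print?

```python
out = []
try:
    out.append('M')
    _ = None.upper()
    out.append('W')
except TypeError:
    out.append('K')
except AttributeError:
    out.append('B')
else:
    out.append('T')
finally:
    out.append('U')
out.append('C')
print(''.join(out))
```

Execution trace: 'M' (try body) → 'B' (except AttributeError) → 'U' (finally) → 'C' (after the try/except). Output: MBUC

Answer: MBUC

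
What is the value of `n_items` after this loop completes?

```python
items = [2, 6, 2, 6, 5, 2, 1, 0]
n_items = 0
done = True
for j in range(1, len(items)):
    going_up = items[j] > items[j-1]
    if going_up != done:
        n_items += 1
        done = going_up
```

Count direction changes in [2, 6, 2, 6, 5, 2, 1, 0]
`n_items` takes the values: 0 → 1 → 2 → 3

Answer: 3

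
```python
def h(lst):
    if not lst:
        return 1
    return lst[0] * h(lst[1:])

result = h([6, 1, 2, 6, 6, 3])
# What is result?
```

Product over [6, 1, 2, 6, 6, 3] = 6 * 1 * 2 * 6 * 6 * 3 = 1296

Answer: 1296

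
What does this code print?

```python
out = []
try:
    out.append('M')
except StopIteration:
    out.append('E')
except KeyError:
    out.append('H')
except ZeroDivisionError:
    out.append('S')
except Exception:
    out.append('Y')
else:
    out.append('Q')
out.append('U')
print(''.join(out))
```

Execution trace: 'M' (try body, no exception) → 'Q' (else) → 'U' (after the try/except). Output: MQU

Answer: MQU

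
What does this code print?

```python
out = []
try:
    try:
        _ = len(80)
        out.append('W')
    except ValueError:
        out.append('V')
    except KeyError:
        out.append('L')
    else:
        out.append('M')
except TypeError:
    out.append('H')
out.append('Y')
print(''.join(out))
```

Execution trace: 'H' (outer except TypeError) → 'Y' (after the try/except). Output: HY

Answer: HY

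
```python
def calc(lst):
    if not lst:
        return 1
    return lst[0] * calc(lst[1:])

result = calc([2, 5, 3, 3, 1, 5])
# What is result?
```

Product over [2, 5, 3, 3, 1, 5] = 2 * 5 * 3 * 3 * 1 * 5 = 450

Answer: 450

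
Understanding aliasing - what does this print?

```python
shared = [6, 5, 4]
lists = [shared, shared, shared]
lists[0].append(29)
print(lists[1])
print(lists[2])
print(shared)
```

Key concept: list of same reference.
Step by step:
`shared = [6, 5, 4]` → shared = [6, 5, 4]
`lists = [shared, shared, shared]` → lists = [[6, 5, 4], [6, 5, 4], [6, 5, 4]]
`lists[0].append(29)` → shared = [6, 5, 4, 29]; lists = [[6, 5, 4, 29], [6, 5, 4, 29], [6, 5, 4, 29]]
`print(lists[1])` → prints [6, 5, 4, 29]
`print(lists[2])` → prints [6, 5, 4, 29]
`print(shared)` → prints [6, 5, 4, 29]

Answer:
[6, 5, 4, 29]
[6, 5, 4, 29]
[6, 5, 4, 29]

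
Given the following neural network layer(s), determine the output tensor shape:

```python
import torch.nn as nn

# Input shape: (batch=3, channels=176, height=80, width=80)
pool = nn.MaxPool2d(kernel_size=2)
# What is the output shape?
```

Input: (3, 176, 80, 80) -> Output: (3, 176, 40, 40)

Answer: (3, 176, 40, 40)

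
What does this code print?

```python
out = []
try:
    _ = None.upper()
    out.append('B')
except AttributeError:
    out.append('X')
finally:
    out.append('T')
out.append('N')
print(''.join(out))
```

Execution trace: 'X' (except AttributeError) → 'T' (finally) → 'N' (after the try/except). Output: XTN

Answer: XTN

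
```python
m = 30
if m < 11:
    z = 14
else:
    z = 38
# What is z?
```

Trace:
`m = 30` → m = 30
`if m < 11: ...` → m < 11 is False, take else branch → z = 38
So z = 38

Answer: 38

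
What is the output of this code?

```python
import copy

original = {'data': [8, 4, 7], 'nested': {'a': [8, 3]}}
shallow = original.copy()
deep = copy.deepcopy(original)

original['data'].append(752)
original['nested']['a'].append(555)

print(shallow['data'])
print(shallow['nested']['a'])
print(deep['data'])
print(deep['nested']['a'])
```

Key concept: comparing shallow vs deep copy.
Step by step:
`original = {'data': [8, 4, 7], 'nested': {'a': [8, 3]}}` → original = {'data': [8, 4, 7], 'nested': {'a': [8, 3]}}
`shallow = original.copy()` → shallow = {'data': [8, 4, 7], 'nested': {'a': [8, 3]}}
`deep = copy.deepcopy(original)` → deep = {'data': [8, 4, 7], 'nested': {'a': [8, 3]}}
`original['data'].append(752)` → original = {'data': [8, 4, 7, 752], 'nested': {'a': [8, 3]}}; shallow = {'data': [8, 4, 7, 752], 'nested': {'a': [8, 3]}}
`original['nested']['a'].append(555)` → original = {'data': [8, 4, 7, 752], 'nested': {'a': [8, 3, 555]}}; shallow = {'data': [8, 4, 7, 752], 'nested': {'a': [8, 3, 555]}}
`print(shallow['data'])` → prints [8, 4, 7, 752]
`print(shallow['nested']['a'])` → prints [8, 3, 555]
`print(deep['data'])` → prints [8, 4, 7]
`print(deep['nested']['a'])` → prints [8, 3]

Answer:
[8, 4, 7, 752]
[8, 3, 555]
[8, 4, 7]
[8, 3]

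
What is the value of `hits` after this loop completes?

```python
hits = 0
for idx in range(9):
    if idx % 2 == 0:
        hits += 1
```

Count numbers divisible by 2 in range(9)
`hits` takes the values: 0 → 1 → 2 → 3 → 4 → 5

Answer: 5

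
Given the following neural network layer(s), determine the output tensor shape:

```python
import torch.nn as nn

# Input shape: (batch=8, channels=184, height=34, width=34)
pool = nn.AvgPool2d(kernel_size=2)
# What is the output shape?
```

Input: (8, 184, 34, 34) -> Output: (8, 184, 17, 17)

Answer: (8, 184, 17, 17)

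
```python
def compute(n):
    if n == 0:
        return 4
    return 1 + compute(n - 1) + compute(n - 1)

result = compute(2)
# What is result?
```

compute(n) = 1 + 2·compute(n-1), compute(0)=4. Closed form: (4+1)·2^2 - 1 = 19.

Answer: 19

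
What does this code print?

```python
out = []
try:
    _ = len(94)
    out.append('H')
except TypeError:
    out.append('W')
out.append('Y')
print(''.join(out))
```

Execution trace: 'W' (except TypeError) → 'Y' (after the try/except). Output: WY

Answer: WY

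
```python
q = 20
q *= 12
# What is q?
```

Trace:
`q = 20` → q = 20
`q *= 12` → q = 240
So q = 240

Answer: 240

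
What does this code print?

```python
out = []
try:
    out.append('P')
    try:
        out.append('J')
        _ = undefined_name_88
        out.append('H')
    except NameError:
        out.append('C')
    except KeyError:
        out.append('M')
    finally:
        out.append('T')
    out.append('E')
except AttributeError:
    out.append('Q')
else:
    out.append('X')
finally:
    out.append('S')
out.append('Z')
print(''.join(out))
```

Execution trace: 'P' (try body) → 'J' (inner try body) → 'C' (inner except NameError) → 'T' (inner finally) → 'E' (try body, no exception) → 'X' (else) → 'S' (finally) → 'Z' (after the try/except). Output: PJCTEXSZ

Answer: PJCTEXSZ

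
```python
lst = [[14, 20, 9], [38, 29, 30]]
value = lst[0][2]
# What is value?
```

Trace:
`lst = [[14, 20, 9], [38, 29, 30]]` → lst = [[14, 20, 9], [38, 29, 30]]
`value = lst[0][2]` → value = 9
So value = 9

Answer: 9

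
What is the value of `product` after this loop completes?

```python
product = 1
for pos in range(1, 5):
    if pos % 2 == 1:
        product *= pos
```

Product of odd numbers 1 to 4
`product` takes the values: 1 → 3

Answer: 3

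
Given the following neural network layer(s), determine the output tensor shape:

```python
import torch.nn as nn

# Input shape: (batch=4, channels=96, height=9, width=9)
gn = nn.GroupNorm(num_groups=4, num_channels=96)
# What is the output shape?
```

Input: (4, 96, 9, 9) -> Output: (4, 96, 9, 9)

Answer: (4, 96, 9, 9)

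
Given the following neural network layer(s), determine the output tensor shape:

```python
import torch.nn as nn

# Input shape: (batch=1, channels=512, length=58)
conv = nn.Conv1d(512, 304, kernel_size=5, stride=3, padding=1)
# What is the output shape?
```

Input: (1, 512, 58) -> Output: (1, 304, 19)

Answer: (1, 304, 19)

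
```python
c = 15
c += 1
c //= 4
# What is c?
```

Trace:
`c = 15` → c = 15
`c += 1` → c = 16
`c //= 4` → c = 4
So c = 4

Answer: 4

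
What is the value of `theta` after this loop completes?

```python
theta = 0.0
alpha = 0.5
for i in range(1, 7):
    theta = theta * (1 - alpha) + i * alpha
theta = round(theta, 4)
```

Moving average with lr=0.5
`theta` takes the values: 0.0 → 0.5 → 1.25 → 2.125 → 3.0625 → 4.03125 → 5.015625 → 5.0156

Answer: 5.0156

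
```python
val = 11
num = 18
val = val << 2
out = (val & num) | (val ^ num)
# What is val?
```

Trace:
`val = 11` → val = 11
`num = 18` → num = 18
`val = val << 2` → val = 44
`out = (val & num) | (val ^ num)` → out = 62
So val = 44

Answer: 44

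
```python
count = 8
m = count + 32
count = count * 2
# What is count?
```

Trace:
`count = 8` → count = 8
`m = count + 32` → m = 40
`count = count * 2` → count = 16
So count = 16

Answer: 16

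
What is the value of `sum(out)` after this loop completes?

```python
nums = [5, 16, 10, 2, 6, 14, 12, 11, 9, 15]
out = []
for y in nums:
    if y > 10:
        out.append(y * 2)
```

Sum of doubled values > 10
`out` takes the values: [] → [32] → [32, 28] → [32, 28, 24] → [32, 28, 24, 22] → [32, 28, 24, 22, 30]
So `sum(out)` = 136

Answer: 136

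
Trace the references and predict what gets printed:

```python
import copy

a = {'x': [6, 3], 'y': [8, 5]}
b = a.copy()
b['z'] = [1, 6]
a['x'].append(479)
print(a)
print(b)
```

Key concept: shallow copy of dict with mutable values.
Step by step:
`a = {'x': [6, 3], 'y': [8, 5]}` → a = {'x': [6, 3], 'y': [8, 5]}
`b = a.copy()` → b = {'x': [6, 3], 'y': [8, 5]}
`b['z'] = [1, 6]` → b = {'x': [6, 3], 'y': [8, 5], 'z': [1, 6]}
`a['x'].append(479)` → a = {'x': [6, 3, 479], 'y': [8, 5]}; b = {'x': [6, 3, 479], 'y': [8, 5], 'z': [1, 6]}
`print(a)` → prints {'x': [6, 3, 479], 'y': [8, 5]}
`print(b)` → prints {'x': [6, 3, 479], 'y': [8, 5], 'z': [1, 6]}

Answer:
{'x': [6, 3, 479], 'y': [8, 5]}
{'x': [6, 3, 479], 'y': [8, 5], 'z': [1, 6]}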